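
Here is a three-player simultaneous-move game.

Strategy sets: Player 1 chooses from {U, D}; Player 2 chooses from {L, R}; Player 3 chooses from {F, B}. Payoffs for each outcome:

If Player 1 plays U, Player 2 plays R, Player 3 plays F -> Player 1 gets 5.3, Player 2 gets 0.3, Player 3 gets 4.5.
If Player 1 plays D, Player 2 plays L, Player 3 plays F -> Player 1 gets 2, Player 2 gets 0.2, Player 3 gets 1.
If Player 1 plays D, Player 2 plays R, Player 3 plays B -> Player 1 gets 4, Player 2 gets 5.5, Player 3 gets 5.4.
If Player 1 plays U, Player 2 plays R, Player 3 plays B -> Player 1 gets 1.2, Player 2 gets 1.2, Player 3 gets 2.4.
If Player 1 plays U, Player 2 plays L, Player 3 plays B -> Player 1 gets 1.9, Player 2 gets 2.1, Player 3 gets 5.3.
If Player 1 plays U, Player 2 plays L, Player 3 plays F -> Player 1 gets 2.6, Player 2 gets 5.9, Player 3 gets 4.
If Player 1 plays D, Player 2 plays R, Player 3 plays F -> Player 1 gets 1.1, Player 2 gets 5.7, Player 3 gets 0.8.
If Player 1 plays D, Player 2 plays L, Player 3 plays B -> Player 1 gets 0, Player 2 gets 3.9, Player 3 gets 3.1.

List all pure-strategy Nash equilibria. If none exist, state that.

The pure Nash equilibria are (U, L, B), (D, R, B).

(U, L, F): Player 3 can switch to B (4 → 5.3). Not NE.
(U, L, B): Player 1 gets 1.9, best alternative 0; Player 2 gets 2.1, best alternative 1.2; Player 3 gets 5.3, best alternative 4. No profitable deviation — NE.
(U, R, F): Player 2 can switch to L (0.3 → 5.9). Not NE.
(U, R, B): Player 1 can switch to D (1.2 → 4). Not NE.
(D, L, F): Player 1 can switch to U (2 → 2.6). Not NE.
(D, L, B): Player 1 can switch to U (0 → 1.9). Not NE.
(D, R, F): Player 1 can switch to U (1.1 → 5.3). Not NE.
(D, R, B): Player 1 gets 4, best alternative 1.2; Player 2 gets 5.5, best alternative 3.9; Player 3 gets 5.4, best alternative 0.8. No profitable deviation — NE.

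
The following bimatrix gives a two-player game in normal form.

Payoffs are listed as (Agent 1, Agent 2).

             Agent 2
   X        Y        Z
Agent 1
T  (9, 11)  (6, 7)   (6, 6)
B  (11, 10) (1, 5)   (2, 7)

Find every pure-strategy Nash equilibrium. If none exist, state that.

Pure NE: (B, X)

(T, X): Agent 1 can switch to B (9 → 11). Not NE.
(T, Y): Agent 2 can switch to X (7 → 11). Not NE.
(T, Z): Agent 2 can switch to X (6 → 11). Not NE.
(B, X): Agent 1 gets 11, best alternative 9; Agent 2 gets 10, best alternative 7. No profitable deviation — NE.
(B, Y): Agent 1 can switch to T (1 → 6). Not NE.
(B, Z): Agent 1 can switch to T (2 → 6). Not NE.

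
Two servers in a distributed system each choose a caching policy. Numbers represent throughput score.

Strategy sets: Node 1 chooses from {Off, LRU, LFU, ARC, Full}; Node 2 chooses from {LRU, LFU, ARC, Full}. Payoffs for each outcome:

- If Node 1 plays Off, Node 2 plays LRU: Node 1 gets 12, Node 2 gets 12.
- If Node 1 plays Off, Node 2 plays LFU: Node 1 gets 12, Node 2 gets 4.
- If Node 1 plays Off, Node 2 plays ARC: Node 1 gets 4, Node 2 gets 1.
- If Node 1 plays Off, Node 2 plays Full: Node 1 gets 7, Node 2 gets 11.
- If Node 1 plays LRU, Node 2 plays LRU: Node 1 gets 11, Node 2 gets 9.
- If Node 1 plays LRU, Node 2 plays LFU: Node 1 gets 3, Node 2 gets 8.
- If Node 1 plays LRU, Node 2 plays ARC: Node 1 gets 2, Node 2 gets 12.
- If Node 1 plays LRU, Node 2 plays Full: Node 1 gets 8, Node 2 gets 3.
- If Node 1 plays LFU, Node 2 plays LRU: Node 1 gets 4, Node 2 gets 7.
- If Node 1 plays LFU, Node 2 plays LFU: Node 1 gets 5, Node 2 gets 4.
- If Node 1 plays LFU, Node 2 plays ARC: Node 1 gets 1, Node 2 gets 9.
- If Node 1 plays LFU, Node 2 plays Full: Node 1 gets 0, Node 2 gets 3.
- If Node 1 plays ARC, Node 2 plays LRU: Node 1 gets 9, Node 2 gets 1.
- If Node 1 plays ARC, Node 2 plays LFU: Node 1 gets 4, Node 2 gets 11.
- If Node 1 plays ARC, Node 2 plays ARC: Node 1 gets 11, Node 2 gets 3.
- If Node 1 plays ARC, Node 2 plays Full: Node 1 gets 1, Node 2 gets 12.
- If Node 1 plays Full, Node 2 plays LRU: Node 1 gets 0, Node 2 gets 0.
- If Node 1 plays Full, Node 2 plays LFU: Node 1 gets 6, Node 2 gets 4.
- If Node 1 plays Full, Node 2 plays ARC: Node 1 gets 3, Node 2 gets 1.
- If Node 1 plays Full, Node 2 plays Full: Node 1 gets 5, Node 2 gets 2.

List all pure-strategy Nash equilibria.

For each player, find the best response to each opponent profile; mutual best responses are the pure NE.
Node 1 against LRU: payoffs 12, 11, 4, 9, 0 → best response Off.
Node 1 against LFU: payoffs 12, 3, 5, 4, 6 → best response Off.
Node 1 against ARC: payoffs 4, 2, 1, 11, 3 → best response ARC.
Node 1 against Full: payoffs 7, 8, 0, 1, 5 → best response LRU.
Node 2 against Off: payoffs 12, 4, 1, 11 → best response LRU.
Node 2 against LRU: payoffs 9, 8, 12, 3 → best response ARC.
Node 2 against LFU: payoffs 7, 4, 9, 3 → best response ARC.
Node 2 against ARC: payoffs 1, 11, 3, 12 → best response Full.
Node 2 against Full: payoffs 0, 4, 1, 2 → best response LFU.
Mutual best responses: (Off, LRU).

(Off, LRU)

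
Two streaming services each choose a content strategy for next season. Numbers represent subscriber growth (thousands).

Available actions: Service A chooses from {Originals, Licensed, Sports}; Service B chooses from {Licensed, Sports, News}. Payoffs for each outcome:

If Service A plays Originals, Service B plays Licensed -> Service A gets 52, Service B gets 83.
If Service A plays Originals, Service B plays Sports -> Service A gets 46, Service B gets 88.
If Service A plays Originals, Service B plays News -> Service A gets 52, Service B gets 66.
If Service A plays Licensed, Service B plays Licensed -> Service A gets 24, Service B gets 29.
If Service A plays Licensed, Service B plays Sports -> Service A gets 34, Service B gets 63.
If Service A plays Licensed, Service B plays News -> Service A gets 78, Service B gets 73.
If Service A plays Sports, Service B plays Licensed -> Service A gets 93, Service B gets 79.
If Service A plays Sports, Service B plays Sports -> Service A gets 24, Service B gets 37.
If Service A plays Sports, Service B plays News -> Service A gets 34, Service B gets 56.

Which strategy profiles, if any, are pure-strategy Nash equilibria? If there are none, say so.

(Originals, Sports), (Licensed, News), (Sports, Licensed)

Service A against Licensed: payoffs 52, 24, 93 → best response Sports.
Service A against Sports: payoffs 46, 34, 24 → best response Originals.
Service A against News: payoffs 52, 78, 34 → best response Licensed.
Service B against Originals: payoffs 83, 88, 66 → best response Sports.
Service B against Licensed: payoffs 29, 63, 73 → best response News.
Service B against Sports: payoffs 79, 37, 56 → best response Licensed.
Mutual best responses: (Originals, Sports); (Licensed, News); (Sports, Licensed).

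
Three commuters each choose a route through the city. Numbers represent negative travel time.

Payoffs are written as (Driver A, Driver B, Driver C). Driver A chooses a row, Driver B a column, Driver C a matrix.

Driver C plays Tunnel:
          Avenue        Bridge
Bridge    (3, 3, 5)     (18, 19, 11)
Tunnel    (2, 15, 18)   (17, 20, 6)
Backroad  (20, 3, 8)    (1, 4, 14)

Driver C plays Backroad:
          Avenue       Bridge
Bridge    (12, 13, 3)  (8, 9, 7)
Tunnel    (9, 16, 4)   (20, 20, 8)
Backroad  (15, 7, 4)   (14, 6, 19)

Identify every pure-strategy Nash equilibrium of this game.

Pure-strategy Nash equilibria: (Bridge, Bridge, Tunnel) and (Tunnel, Bridge, Backroad)

Mark each player's best response to every combination of opponents' strategies; a profile where every player is best-responding is a pure Nash equilibrium.
Driver A against (Avenue, Tunnel): payoffs 3, 2, 20 → best response Backroad.
Driver A against (Avenue, Backroad): payoffs 12, 9, 15 → best response Backroad.
Driver A against (Bridge, Tunnel): payoffs 18, 17, 1 → best response Bridge.
Driver A against (Bridge, Backroad): payoffs 8, 20, 14 → best response Tunnel.
Driver B against (Bridge, Tunnel): payoffs 3, 19 → best response Bridge.
Driver B against (Bridge, Backroad): payoffs 13, 9 → best response Avenue.
Driver B against (Tunnel, Tunnel): payoffs 15, 20 → best response Bridge.
Driver B against (Tunnel, Backroad): payoffs 16, 20 → best response Bridge.
Driver B against (Backroad, Tunnel): payoffs 3, 4 → best response Bridge.
Driver B against (Backroad, Backroad): payoffs 7, 6 → best response Avenue.
Driver C against (Bridge, Avenue): payoffs 5, 3 → best response Tunnel.
Driver C against (Bridge, Bridge): payoffs 11, 7 → best response Tunnel.
Driver C against (Tunnel, Avenue): payoffs 18, 4 → best response Tunnel.
Driver C against (Tunnel, Bridge): payoffs 6, 8 → best response Backroad.
Driver C against (Backroad, Avenue): payoffs 8, 4 → best response Tunnel.
Driver C against (Backroad, Bridge): payoffs 14, 19 → best response Backroad.
Mutual best responses: (Bridge, Bridge, Tunnel); (Tunnel, Bridge, Backroad).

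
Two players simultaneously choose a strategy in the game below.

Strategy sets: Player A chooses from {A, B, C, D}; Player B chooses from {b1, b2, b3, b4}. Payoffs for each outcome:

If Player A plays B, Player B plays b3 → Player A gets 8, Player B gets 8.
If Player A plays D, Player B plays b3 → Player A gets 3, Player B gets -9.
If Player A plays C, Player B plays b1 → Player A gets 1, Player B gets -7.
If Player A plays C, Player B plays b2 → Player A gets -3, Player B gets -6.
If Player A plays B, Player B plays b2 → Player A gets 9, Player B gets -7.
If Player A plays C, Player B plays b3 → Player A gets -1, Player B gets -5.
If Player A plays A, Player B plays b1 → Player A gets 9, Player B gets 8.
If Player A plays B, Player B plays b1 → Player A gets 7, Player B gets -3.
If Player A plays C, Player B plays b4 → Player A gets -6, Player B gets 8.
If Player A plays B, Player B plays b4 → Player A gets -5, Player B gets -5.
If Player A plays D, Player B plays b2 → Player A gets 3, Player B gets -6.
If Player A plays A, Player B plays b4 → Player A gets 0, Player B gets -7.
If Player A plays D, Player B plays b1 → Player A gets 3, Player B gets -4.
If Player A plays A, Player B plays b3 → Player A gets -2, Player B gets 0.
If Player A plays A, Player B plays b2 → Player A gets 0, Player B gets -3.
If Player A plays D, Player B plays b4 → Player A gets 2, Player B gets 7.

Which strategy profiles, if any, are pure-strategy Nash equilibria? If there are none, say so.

Player A against b1: payoffs 9, 7, 1, 3 → best response A.
Player A against b2: payoffs 0, 9, -3, 3 → best response B.
Player A against b3: payoffs -2, 8, -1, 3 → best response B.
Player A against b4: payoffs 0, -5, -6, 2 → best response D.
Player B against A: payoffs 8, -3, 0, -7 → best response b1.
Player B against B: payoffs -3, -7, 8, -5 → best response b3.
Player B against C: payoffs -7, -6, -5, 8 → best response b4.
Player B against D: payoffs -4, -6, -9, 7 → best response b4.
Mutual best responses: (A, b1); (B, b3); (D, b4).

The pure Nash equilibria are (A, b1), (B, b3), (D, b4).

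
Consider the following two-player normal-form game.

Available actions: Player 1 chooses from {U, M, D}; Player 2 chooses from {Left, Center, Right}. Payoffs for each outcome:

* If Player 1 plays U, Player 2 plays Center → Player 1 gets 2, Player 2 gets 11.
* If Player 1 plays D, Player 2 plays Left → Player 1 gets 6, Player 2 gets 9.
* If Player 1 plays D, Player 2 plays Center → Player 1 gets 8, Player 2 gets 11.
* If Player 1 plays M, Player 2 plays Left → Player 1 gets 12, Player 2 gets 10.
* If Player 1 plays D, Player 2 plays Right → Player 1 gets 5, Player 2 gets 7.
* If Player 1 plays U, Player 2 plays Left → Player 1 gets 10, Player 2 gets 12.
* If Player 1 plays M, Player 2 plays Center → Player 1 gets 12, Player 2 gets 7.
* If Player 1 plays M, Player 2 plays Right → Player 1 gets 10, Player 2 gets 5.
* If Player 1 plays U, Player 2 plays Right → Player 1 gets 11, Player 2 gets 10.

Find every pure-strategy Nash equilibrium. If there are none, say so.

Pure NE: (M, Left)

(U, Left): Player 1 can switch to M (10 → 12). Not NE.
(U, Center): Player 1 can switch to M (2 → 12). Not NE.
(U, Right): Player 2 can switch to Left (10 → 12). Not NE.
(M, Left): Player 1 gets 12, best alternative 10; Player 2 gets 10, best alternative 7. No profitable deviation — NE.
(M, Center): Player 2 can switch to Left (7 → 10). Not NE.
(M, Right): Player 1 can switch to U (10 → 11). Not NE.
(D, Left): Player 1 can switch to U (6 → 10). Not NE.
(D, Center): Player 1 can switch to M (8 → 12). Not NE.
(D, Right): Player 1 can switch to U (5 → 11). Not NE.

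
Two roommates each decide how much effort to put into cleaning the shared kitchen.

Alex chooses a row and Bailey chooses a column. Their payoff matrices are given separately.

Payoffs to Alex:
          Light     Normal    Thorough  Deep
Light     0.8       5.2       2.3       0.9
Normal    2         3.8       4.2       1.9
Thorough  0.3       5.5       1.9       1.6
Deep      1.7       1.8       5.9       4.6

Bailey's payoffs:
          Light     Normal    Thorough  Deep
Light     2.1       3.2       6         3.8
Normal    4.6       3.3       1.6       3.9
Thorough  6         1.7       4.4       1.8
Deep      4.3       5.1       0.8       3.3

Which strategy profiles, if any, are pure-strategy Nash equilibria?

(Light, Light): Alex can switch to Normal (0.8 → 2). Not NE.
(Light, Normal): Alex can switch to Thorough (5.2 → 5.5). Not NE.
(Light, Thorough): Alex can switch to Normal (2.3 → 4.2). Not NE.
(Light, Deep): Alex can switch to Normal (0.9 → 1.9). Not NE.
(Normal, Light): Alex gets 2, best alternative 1.7; Bailey gets 4.6, best alternative 3.9. No profitable deviation — NE.
(Normal, Normal): Alex can switch to Light (3.8 → 5.2). Not NE.
(Normal, Thorough): Alex can switch to Deep (4.2 → 5.9). Not NE.
(The remaining 9 profiles each have a profitable deviation by the same check.)

Pure NE: (Normal, Light)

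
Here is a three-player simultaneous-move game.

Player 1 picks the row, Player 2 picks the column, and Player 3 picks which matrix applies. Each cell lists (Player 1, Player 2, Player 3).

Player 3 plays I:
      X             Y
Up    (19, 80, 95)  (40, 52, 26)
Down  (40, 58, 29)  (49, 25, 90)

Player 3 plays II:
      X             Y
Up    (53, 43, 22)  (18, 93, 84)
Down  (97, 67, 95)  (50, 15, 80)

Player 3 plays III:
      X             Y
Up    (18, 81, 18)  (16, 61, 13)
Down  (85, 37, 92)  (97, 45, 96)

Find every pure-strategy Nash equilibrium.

Player 1 against (X, I): payoffs 19, 40 → best response Down.
Player 1 against (X, II): payoffs 53, 97 → best response Down.
Player 1 against (X, III): payoffs 18, 85 → best response Down.
Player 1 against (Y, I): payoffs 40, 49 → best response Down.
Player 1 against (Y, II): payoffs 18, 50 → best response Down.
Player 1 against (Y, III): payoffs 16, 97 → best response Down.
Player 2 against (Up, I): payoffs 80, 52 → best response X.
Player 2 against (Up, II): payoffs 43, 93 → best response Y.
Player 2 against (Up, III): payoffs 81, 61 → best response X.
Player 2 against (Down, I): payoffs 58, 25 → best response X.
Player 2 against (Down, II): payoffs 67, 15 → best response X.
Player 2 against (Down, III): payoffs 37, 45 → best response Y.
Player 3 against (Up, X): payoffs 95, 22, 18 → best response I.
Player 3 against (Up, Y): payoffs 26, 84, 13 → best response II.
Player 3 against (Down, X): payoffs 29, 95, 92 → best response II.
Player 3 against (Down, Y): payoffs 90, 80, 96 → best response III.
Mutual best responses: (Down, X, II); (Down, Y, III).

Pure-strategy Nash equilibria: (Down, X, II) and (Down, Y, III)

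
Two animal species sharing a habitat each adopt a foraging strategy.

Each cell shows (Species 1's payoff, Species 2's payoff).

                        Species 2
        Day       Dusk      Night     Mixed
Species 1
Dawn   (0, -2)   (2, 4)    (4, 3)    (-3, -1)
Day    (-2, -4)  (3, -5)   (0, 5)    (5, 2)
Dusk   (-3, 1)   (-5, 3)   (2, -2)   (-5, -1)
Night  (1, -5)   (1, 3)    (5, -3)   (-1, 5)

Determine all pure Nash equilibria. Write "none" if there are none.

No pure-strategy Nash equilibrium.

(Dawn, Day): Species 1 can switch to Night (0 → 1). Not NE.
(Dawn, Dusk): Species 1 can switch to Day (2 → 3). Not NE.
(Dawn, Night): Species 1 can switch to Night (4 → 5). Not NE.
(Dawn, Mixed): Species 1 can switch to Day (-3 → 5). Not NE.
(Day, Day): Species 1 can switch to Dawn (-2 → 0). Not NE.
(Day, Dusk): Species 2 can switch to Day (-5 → -4). Not NE.
(The remaining 10 profiles each have a profitable deviation by the same check.)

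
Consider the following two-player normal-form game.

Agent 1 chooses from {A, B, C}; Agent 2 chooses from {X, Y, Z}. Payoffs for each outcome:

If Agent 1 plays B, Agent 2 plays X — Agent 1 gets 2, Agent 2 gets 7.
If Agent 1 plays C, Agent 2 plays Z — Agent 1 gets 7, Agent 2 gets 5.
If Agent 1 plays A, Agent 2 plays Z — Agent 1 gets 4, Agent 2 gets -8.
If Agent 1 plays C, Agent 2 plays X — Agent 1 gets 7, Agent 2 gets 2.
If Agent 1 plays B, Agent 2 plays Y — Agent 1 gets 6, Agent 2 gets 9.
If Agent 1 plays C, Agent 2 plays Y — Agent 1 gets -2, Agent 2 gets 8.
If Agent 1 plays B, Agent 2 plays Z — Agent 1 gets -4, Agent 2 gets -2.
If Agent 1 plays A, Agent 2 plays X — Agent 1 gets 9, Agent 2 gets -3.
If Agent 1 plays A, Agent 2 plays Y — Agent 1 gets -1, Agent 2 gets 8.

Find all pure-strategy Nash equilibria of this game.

(B, Y)

Agent 1 against X: payoffs 9, 2, 7 → best response A.
Agent 1 against Y: payoffs -1, 6, -2 → best response B.
Agent 1 against Z: payoffs 4, -4, 7 → best response C.
Agent 2 against A: payoffs -3, 8, -8 → best response Y.
Agent 2 against B: payoffs 7, 9, -2 → best response Y.
Agent 2 against C: payoffs 2, 8, 5 → best response Y.
Mutual best responses: (B, Y).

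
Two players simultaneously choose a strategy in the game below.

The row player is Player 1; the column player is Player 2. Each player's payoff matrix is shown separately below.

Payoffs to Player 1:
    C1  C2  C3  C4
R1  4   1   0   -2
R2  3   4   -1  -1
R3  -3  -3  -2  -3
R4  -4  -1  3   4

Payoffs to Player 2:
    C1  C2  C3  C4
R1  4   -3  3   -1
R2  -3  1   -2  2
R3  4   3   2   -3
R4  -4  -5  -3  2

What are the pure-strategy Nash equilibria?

For each player, find the best response to each opponent profile; mutual best responses are the pure NE.
Player 1 against C1: payoffs 4, 3, -3, -4 → best response R1.
Player 1 against C2: payoffs 1, 4, -3, -1 → best response R2.
Player 1 against C3: payoffs 0, -1, -2, 3 → best response R4.
Player 1 against C4: payoffs -2, -1, -3, 4 → best response R4.
Player 2 against R1: payoffs 4, -3, 3, -1 → best response C1.
Player 2 against R2: payoffs -3, 1, -2, 2 → best response C4.
Player 2 against R3: payoffs 4, 3, 2, -3 → best response C1.
Player 2 against R4: payoffs -4, -5, -3, 2 → best response C4.
Mutual best responses: (R1, C1); (R4, C4).

Pure-strategy Nash equilibria: (R1, C1) and (R4, C4)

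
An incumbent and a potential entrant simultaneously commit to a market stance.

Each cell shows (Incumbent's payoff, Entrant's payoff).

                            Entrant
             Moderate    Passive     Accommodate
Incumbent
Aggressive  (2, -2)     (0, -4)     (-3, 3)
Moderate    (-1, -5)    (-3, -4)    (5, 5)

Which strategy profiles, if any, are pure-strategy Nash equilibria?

Check each profile: it is a Nash equilibrium iff no player can strictly gain by switching unilaterally.
(Aggressive, Moderate): Entrant can switch to Accommodate (-2 → 3). Not NE.
(Aggressive, Passive): Entrant can switch to Moderate (-4 → -2). Not NE.
(Aggressive, Accommodate): Incumbent can switch to Moderate (-3 → 5). Not NE.
(Moderate, Moderate): Incumbent can switch to Aggressive (-1 → 2). Not NE.
(Moderate, Passive): Incumbent can switch to Aggressive (-3 → 0). Not NE.
(Moderate, Accommodate): Incumbent gets 5, best alternative -3; Entrant gets 5, best alternative -4. No profitable deviation — NE.

Pure NE: (Moderate, Accommodate)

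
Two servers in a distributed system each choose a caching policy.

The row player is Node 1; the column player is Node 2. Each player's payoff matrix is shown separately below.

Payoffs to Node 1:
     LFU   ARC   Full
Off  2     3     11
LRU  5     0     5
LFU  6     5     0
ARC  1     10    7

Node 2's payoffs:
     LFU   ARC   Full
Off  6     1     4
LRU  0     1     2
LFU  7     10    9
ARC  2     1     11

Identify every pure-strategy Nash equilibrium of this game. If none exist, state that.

For each strategy profile, look for a profitable unilateral deviation.
(Off, LFU): Node 1 can switch to LRU (2 → 5). Not NE.
(Off, ARC): Node 1 can switch to LFU (3 → 5). Not NE.
(Off, Full): Node 2 can switch to LFU (4 → 6). Not NE.
(LRU, LFU): Node 1 can switch to LFU (5 → 6). Not NE.
(LRU, ARC): Node 1 can switch to Off (0 → 3). Not NE.
(LRU, Full): Node 1 can switch to Off (5 → 11). Not NE.
(LFU, LFU): Node 2 can switch to ARC (7 → 10). Not NE.
(LFU, ARC): Node 1 can switch to ARC (5 → 10). Not NE.
(LFU, Full): Node 1 can switch to Off (0 → 11). Not NE.
(ARC, LFU): Node 1 can switch to Off (1 → 2). Not NE.
(ARC, ARC): Node 2 can switch to LFU (1 → 2). Not NE.
(ARC, Full): Node 1 can switch to Off (7 → 11). Not NE.

This game has no pure Nash equilibrium.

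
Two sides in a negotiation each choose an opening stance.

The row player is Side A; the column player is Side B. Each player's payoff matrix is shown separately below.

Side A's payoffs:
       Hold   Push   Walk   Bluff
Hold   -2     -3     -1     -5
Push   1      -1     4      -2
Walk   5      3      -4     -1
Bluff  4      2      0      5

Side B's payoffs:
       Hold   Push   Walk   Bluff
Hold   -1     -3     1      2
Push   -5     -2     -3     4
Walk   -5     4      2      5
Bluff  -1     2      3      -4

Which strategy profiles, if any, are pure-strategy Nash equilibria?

For each strategy profile, look for a profitable unilateral deviation.
(Hold, Hold): Side A can switch to Push (-2 → 1). Not NE.
(Hold, Push): Side A can switch to Push (-3 → -1). Not NE.
(Hold, Walk): Side A can switch to Push (-1 → 4). Not NE.
(Hold, Bluff): Side A can switch to Push (-5 → -2). Not NE.
(Push, Hold): Side A can switch to Walk (1 → 5). Not NE.
(Push, Push): Side A can switch to Walk (-1 → 3). Not NE.
(The remaining 10 profiles each have a profitable deviation by the same check.)

none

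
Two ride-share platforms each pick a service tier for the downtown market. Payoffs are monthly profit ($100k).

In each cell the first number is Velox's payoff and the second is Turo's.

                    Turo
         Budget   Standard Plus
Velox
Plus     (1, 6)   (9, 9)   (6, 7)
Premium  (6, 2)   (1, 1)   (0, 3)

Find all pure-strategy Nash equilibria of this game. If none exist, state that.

(Plus, Budget): Velox can switch to Premium (1 → 6). Not NE.
(Plus, Standard): Velox gets 9, best alternative 1; Turo gets 9, best alternative 7. No profitable deviation — NE.
(Plus, Plus): Turo can switch to Standard (7 → 9). Not NE.
(Premium, Budget): Turo can switch to Plus (2 → 3). Not NE.
(Premium, Standard): Velox can switch to Plus (1 → 9). Not NE.
(Premium, Plus): Velox can switch to Plus (0 → 6). Not NE.

The unique pure-strategy Nash equilibrium is (Plus, Standard).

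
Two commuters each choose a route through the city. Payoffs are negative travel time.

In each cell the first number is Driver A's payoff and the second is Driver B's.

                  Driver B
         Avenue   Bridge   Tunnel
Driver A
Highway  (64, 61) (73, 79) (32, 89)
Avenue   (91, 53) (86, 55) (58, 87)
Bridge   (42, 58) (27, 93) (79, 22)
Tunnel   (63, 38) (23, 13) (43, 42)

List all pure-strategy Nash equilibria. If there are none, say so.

Driver A against Avenue: payoffs 64, 91, 42, 63 → best response Avenue.
Driver A against Bridge: payoffs 73, 86, 27, 23 → best response Avenue.
Driver A against Tunnel: payoffs 32, 58, 79, 43 → best response Bridge.
Driver B against Highway: payoffs 61, 79, 89 → best response Tunnel.
Driver B against Avenue: payoffs 53, 55, 87 → best response Tunnel.
Driver B against Bridge: payoffs 58, 93, 22 → best response Bridge.
Driver B against Tunnel: payoffs 38, 13, 42 → best response Tunnel.
No profile is a mutual best response for all players.

none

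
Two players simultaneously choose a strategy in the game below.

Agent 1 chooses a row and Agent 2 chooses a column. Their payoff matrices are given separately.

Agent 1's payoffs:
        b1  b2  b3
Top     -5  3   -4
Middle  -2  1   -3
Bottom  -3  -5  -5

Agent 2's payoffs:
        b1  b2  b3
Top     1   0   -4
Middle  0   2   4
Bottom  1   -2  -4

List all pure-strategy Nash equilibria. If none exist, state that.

(Top, b1): Agent 1 can switch to Middle (-5 → -2). Not NE.
(Top, b2): Agent 2 can switch to b1 (0 → 1). Not NE.
(Top, b3): Agent 1 can switch to Middle (-4 → -3). Not NE.
(Middle, b1): Agent 2 can switch to b2 (0 → 2). Not NE.
(Middle, b2): Agent 1 can switch to Top (1 → 3). Not NE.
(Middle, b3): Agent 1 gets -3, best alternative -4; Agent 2 gets 4, best alternative 2. No profitable deviation — NE.
(Bottom, b1): Agent 1 can switch to Middle (-3 → -2). Not NE.
(Bottom, b2): Agent 1 can switch to Top (-5 → 3). Not NE.
(Bottom, b3): Agent 1 can switch to Top (-5 → -4). Not NE.

(Middle, b3)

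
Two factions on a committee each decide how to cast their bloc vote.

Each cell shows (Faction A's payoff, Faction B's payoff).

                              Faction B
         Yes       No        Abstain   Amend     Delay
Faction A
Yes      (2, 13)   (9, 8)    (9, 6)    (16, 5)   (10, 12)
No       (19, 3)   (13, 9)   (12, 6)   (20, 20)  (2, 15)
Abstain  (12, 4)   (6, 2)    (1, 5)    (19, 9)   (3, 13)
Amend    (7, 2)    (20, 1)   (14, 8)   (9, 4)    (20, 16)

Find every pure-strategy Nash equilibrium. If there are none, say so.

(No, Amend) and (Amend, Delay)

For each player, find the best response to each opponent profile; mutual best responses are the pure NE.
Faction A against Yes: payoffs 2, 19, 12, 7 → best response No.
Faction A against No: payoffs 9, 13, 6, 20 → best response Amend.
Faction A against Abstain: payoffs 9, 12, 1, 14 → best response Amend.
Faction A against Amend: payoffs 16, 20, 19, 9 → best response No.
Faction A against Delay: payoffs 10, 2, 3, 20 → best response Amend.
Faction B against Yes: payoffs 13, 8, 6, 5, 12 → best response Yes.
Faction B against No: payoffs 3, 9, 6, 20, 15 → best response Amend.
Faction B against Abstain: payoffs 4, 2, 5, 9, 13 → best response Delay.
Faction B against Amend: payoffs 2, 1, 8, 4, 16 → best response Delay.
Mutual best responses: (No, Amend); (Amend, Delay).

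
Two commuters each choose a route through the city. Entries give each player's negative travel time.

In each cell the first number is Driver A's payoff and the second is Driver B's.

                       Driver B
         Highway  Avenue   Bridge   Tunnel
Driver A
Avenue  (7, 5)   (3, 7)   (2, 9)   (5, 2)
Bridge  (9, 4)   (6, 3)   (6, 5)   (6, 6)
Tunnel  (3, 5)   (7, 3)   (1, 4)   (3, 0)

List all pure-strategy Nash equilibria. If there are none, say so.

Mark each player's best response to every combination of opponents' strategies; a profile where every player is best-responding is a pure Nash equilibrium.
Driver A against Highway: payoffs 7, 9, 3 → best response Bridge.
Driver A against Avenue: payoffs 3, 6, 7 → best response Tunnel.
Driver A against Bridge: payoffs 2, 6, 1 → best response Bridge.
Driver A against Tunnel: payoffs 5, 6, 3 → best response Bridge.
Driver B against Avenue: payoffs 5, 7, 9, 2 → best response Bridge.
Driver B against Bridge: payoffs 4, 3, 5, 6 → best response Tunnel.
Driver B against Tunnel: payoffs 5, 3, 4, 0 → best response Highway.
Mutual best responses: (Bridge, Tunnel).

The unique pure-strategy Nash equilibrium is (Bridge, Tunnel).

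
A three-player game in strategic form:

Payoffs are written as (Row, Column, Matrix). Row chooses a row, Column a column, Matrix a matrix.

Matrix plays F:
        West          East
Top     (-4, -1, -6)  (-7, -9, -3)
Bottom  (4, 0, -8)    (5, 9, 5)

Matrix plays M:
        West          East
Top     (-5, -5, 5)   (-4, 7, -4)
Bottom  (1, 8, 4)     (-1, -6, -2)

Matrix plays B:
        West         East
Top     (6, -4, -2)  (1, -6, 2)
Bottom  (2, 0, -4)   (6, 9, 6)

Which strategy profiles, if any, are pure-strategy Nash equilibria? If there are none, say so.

For each strategy profile, look for a profitable unilateral deviation.
(Top, West, F): Row can switch to Bottom (-4 → 4). Not NE.
(Top, West, M): Row can switch to Bottom (-5 → 1). Not NE.
(Top, West, B): Matrix can switch to M (-2 → 5). Not NE.
(Top, East, F): Row can switch to Bottom (-7 → 5). Not NE.
(Top, East, M): Row can switch to Bottom (-4 → -1). Not NE.
(Top, East, B): Row can switch to Bottom (1 → 6). Not NE.
(Bottom, West, F): Column can switch to East (0 → 9). Not NE.
(Bottom, West, M): Row gets 1, best alternative -5; Column gets 8, best alternative -6; Matrix gets 4, best alternative -4. No profitable deviation — NE.
(Bottom, West, B): Row can switch to Top (2 → 6). Not NE.
(Bottom, East, F): Matrix can switch to B (5 → 6). Not NE.
(Bottom, East, M): Column can switch to West (-6 → 8). Not NE.
(Bottom, East, B): Row gets 6, best alternative 1; Column gets 9, best alternative 0; Matrix gets 6, best alternative 5. No profitable deviation — NE.

(Bottom, West, M), (Bottom, East, B)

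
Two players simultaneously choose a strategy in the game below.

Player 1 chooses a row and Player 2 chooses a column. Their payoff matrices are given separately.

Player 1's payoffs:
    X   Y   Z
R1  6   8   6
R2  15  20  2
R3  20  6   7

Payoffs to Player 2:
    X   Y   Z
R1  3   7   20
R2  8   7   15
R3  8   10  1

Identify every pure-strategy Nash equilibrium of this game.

(R1, X): Player 1 can switch to R2 (6 → 15). Not NE.
(R1, Y): Player 1 can switch to R2 (8 → 20). Not NE.
(R1, Z): Player 1 can switch to R3 (6 → 7). Not NE.
(R2, X): Player 1 can switch to R3 (15 → 20). Not NE.
(R2, Y): Player 2 can switch to X (7 → 8). Not NE.
(R2, Z): Player 1 can switch to R1 (2 → 6). Not NE.
(The remaining 3 profiles each have a profitable deviation by the same check.)

This game has no pure Nash equilibrium.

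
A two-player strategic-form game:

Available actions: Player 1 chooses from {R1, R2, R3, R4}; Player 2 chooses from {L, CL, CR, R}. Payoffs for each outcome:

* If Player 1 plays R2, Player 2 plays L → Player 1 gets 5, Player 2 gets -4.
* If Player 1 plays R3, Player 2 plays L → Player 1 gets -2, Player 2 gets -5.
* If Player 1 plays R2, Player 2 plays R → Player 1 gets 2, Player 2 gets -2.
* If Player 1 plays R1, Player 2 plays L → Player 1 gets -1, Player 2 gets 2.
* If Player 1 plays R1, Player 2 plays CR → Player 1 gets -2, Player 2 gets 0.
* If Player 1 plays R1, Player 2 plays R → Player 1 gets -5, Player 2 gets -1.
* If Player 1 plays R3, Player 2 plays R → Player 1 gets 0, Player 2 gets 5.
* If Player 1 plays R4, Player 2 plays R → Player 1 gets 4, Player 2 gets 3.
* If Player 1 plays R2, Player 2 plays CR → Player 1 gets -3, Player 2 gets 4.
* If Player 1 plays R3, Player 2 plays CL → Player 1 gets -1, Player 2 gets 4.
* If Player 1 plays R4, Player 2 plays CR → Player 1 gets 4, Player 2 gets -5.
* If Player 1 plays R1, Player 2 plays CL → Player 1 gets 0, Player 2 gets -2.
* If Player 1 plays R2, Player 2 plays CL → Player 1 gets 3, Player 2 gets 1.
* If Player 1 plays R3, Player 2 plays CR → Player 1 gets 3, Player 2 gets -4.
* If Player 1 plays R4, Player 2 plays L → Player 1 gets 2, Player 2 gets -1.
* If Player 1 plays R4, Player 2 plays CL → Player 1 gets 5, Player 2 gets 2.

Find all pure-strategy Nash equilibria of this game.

Player 1 against L: payoffs -1, 5, -2, 2 → best response R2.
Player 1 against CL: payoffs 0, 3, -1, 5 → best response R4.
Player 1 against CR: payoffs -2, -3, 3, 4 → best response R4.
Player 1 against R: payoffs -5, 2, 0, 4 → best response R4.
Player 2 against R1: payoffs 2, -2, 0, -1 → best response L.
Player 2 against R2: payoffs -4, 1, 4, -2 → best response CR.
Player 2 against R3: payoffs -5, 4, -4, 5 → best response R.
Player 2 against R4: payoffs -1, 2, -5, 3 → best response R.
Mutual best responses: (R4, R).

Pure NE: (R4, R)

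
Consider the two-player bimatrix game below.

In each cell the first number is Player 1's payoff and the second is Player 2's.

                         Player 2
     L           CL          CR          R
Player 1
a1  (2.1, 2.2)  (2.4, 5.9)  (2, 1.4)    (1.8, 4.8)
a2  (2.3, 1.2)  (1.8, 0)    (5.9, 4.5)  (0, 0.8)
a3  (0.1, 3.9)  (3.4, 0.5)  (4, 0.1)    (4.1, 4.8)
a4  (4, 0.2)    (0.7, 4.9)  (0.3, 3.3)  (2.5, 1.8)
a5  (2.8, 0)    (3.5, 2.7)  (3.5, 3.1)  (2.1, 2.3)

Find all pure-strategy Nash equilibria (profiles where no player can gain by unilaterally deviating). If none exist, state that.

Pure-strategy Nash equilibria: (a2, CR) and (a3, R)

Player 1 against L: payoffs 2.1, 2.3, 0.1, 4, 2.8 → best response a4.
Player 1 against CL: payoffs 2.4, 1.8, 3.4, 0.7, 3.5 → best response a5.
Player 1 against CR: payoffs 2, 5.9, 4, 0.3, 3.5 → best response a2.
Player 1 against R: payoffs 1.8, 0, 4.1, 2.5, 2.1 → best response a3.
Player 2 against a1: payoffs 2.2, 5.9, 1.4, 4.8 → best response CL.
Player 2 against a2: payoffs 1.2, 0, 4.5, 0.8 → best response CR.
Player 2 against a3: payoffs 3.9, 0.5, 0.1, 4.8 → best response R.
Player 2 against a4: payoffs 0.2, 4.9, 3.3, 1.8 → best response CL.
Player 2 against a5: payoffs 0, 2.7, 3.1, 2.3 → best response CR.
Mutual best responses: (a2, CR); (a3, R).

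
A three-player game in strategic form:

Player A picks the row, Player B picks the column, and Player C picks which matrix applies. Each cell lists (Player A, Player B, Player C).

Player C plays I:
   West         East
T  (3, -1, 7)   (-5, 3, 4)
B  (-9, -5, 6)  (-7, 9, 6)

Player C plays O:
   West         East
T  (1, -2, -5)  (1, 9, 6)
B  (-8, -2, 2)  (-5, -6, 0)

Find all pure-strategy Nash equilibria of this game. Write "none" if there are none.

The unique pure-strategy Nash equilibrium is (T, East, O).

(T, West, I): Player B can switch to East (-1 → 3). Not NE.
(T, West, O): Player B can switch to East (-2 → 9). Not NE.
(T, East, I): Player C can switch to O (4 → 6). Not NE.
(T, East, O): Player A gets 1, best alternative -5; Player B gets 9, best alternative -2; Player C gets 6, best alternative 4. No profitable deviation — NE.
(B, West, I): Player A can switch to T (-9 → 3). Not NE.
(B, West, O): Player A can switch to T (-8 → 1). Not NE.
(B, East, I): Player A can switch to T (-7 → -5). Not NE.
(B, East, O): Player A can switch to T (-5 → 1). Not NE.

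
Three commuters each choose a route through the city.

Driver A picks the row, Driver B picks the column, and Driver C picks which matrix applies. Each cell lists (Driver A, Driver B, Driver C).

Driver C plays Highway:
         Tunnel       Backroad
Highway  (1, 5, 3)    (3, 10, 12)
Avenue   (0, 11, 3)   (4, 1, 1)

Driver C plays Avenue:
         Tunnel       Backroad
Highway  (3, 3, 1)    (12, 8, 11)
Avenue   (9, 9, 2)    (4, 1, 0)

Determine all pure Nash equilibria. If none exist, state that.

Driver A against (Tunnel, Highway): payoffs 1, 0 → best response Highway.
Driver A against (Tunnel, Avenue): payoffs 3, 9 → best response Avenue.
Driver A against (Backroad, Highway): payoffs 3, 4 → best response Avenue.
Driver A against (Backroad, Avenue): payoffs 12, 4 → best response Highway.
Driver B against (Highway, Highway): payoffs 5, 10 → best response Backroad.
Driver B against (Highway, Avenue): payoffs 3, 8 → best response Backroad.
Driver B against (Avenue, Highway): payoffs 11, 1 → best response Tunnel.
Driver B against (Avenue, Avenue): payoffs 9, 1 → best response Tunnel.
Driver C against (Highway, Tunnel): payoffs 3, 1 → best response Highway.
Driver C against (Highway, Backroad): payoffs 12, 11 → best response Highway.
Driver C against (Avenue, Tunnel): payoffs 3, 2 → best response Highway.
Driver C against (Avenue, Backroad): payoffs 1, 0 → best response Highway.
No profile is a mutual best response for all players.

This game has no pure Nash equilibrium.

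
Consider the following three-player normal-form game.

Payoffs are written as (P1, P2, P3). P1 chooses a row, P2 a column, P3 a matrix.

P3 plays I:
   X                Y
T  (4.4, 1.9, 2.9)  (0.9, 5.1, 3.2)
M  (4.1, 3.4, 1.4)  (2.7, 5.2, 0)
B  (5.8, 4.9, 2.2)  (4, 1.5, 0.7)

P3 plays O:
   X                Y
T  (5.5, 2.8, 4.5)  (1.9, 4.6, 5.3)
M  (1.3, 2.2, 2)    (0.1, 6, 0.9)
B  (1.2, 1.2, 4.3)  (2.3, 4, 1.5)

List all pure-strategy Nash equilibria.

Pure NE: (B, Y, O)

P1 against (X, I): payoffs 4.4, 4.1, 5.8 → best response B.
P1 against (X, O): payoffs 5.5, 1.3, 1.2 → best response T.
P1 against (Y, I): payoffs 0.9, 2.7, 4 → best response B.
P1 against (Y, O): payoffs 1.9, 0.1, 2.3 → best response B.
P2 against (T, I): payoffs 1.9, 5.1 → best response Y.
P2 against (T, O): payoffs 2.8, 4.6 → best response Y.
P2 against (M, I): payoffs 3.4, 5.2 → best response Y.
P2 against (M, O): payoffs 2.2, 6 → best response Y.
P2 against (B, I): payoffs 4.9, 1.5 → best response X.
P2 against (B, O): payoffs 1.2, 4 → best response Y.
P3 against (T, X): payoffs 2.9, 4.5 → best response O.
P3 against (T, Y): payoffs 3.2, 5.3 → best response O.
P3 against (M, X): payoffs 1.4, 2 → best response O.
P3 against (M, Y): payoffs 0, 0.9 → best response O.
P3 against (B, X): payoffs 2.2, 4.3 → best response O.
P3 against (B, Y): payoffs 0.7, 1.5 → best response O.
Mutual best responses: (B, Y, O).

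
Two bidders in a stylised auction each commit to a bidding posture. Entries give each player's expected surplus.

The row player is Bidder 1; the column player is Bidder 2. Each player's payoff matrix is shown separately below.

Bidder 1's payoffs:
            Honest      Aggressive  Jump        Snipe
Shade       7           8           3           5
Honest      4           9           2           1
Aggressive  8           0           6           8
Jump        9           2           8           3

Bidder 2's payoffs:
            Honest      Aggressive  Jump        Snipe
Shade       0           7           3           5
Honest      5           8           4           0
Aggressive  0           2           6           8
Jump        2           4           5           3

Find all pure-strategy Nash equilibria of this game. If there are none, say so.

The pure Nash equilibria are (Honest, Aggressive) and (Aggressive, Snipe) and (Jump, Jump).

For each strategy profile, look for a profitable unilateral deviation.
(Shade, Honest): Bidder 1 can switch to Aggressive (7 → 8). Not NE.
(Shade, Aggressive): Bidder 1 can switch to Honest (8 → 9). Not NE.
(Shade, Jump): Bidder 1 can switch to Aggressive (3 → 6). Not NE.
(Shade, Snipe): Bidder 1 can switch to Aggressive (5 → 8). Not NE.
(Honest, Honest): Bidder 1 can switch to Shade (4 → 7). Not NE.
(Honest, Aggressive): Bidder 1 gets 9, best alternative 8; Bidder 2 gets 8, best alternative 5. No profitable deviation — NE.
(Honest, Jump): Bidder 1 can switch to Shade (2 → 3). Not NE.
(Honest, Snipe): Bidder 1 can switch to Shade (1 → 5). Not NE.
(Aggressive, Honest): Bidder 1 can switch to Jump (8 → 9). Not NE.
(Aggressive, Aggressive): Bidder 1 can switch to Shade (0 → 8). Not NE.
(Aggressive, Jump): Bidder 1 can switch to Jump (6 → 8). Not NE.
(Aggressive, Snipe): Bidder 1 gets 8, best alternative 5; Bidder 2 gets 8, best alternative 6. No profitable deviation — NE.
(Jump, Honest): Bidder 2 can switch to Aggressive (2 → 4). Not NE.
(Jump, Aggressive): Bidder 1 can switch to Shade (2 → 8). Not NE.
(Jump, Jump): Bidder 1 gets 8, best alternative 6; Bidder 2 gets 5, best alternative 4. No profitable deviation — NE.
(The remaining 1 profile has a profitable deviation by the same check.)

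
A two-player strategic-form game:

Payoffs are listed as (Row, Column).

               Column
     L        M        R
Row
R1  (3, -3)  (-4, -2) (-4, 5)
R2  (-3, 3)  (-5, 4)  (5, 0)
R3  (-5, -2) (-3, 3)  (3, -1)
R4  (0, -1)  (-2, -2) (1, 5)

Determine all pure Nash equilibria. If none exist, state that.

none

Row against L: payoffs 3, -3, -5, 0 → best response R1.
Row against M: payoffs -4, -5, -3, -2 → best response R4.
Row against R: payoffs -4, 5, 3, 1 → best response R2.
Column against R1: payoffs -3, -2, 5 → best response R.
Column against R2: payoffs 3, 4, 0 → best response M.
Column against R3: payoffs -2, 3, -1 → best response M.
Column against R4: payoffs -1, -2, 5 → best response R.
No profile is a mutual best response for all players.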